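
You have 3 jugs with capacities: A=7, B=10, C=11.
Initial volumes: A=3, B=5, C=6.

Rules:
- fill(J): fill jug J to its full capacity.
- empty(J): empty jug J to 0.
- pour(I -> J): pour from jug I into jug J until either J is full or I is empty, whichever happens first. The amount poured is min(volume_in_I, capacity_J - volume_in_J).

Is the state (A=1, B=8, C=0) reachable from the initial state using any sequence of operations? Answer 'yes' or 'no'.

Answer: yes

Derivation:
BFS from (A=3, B=5, C=6):
  1. empty(A) -> (A=0 B=5 C=6)
  2. fill(C) -> (A=0 B=5 C=11)
  3. pour(B -> A) -> (A=5 B=0 C=11)
  4. pour(C -> B) -> (A=5 B=10 C=1)
  5. pour(B -> A) -> (A=7 B=8 C=1)
  6. empty(A) -> (A=0 B=8 C=1)
  7. pour(C -> A) -> (A=1 B=8 C=0)
Target reached → yes.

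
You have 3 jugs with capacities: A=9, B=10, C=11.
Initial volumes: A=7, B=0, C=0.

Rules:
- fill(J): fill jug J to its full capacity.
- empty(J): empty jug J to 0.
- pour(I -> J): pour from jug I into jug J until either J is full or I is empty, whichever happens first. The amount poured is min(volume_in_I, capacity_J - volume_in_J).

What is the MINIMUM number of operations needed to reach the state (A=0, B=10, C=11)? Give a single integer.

BFS from (A=7, B=0, C=0). One shortest path:
  1. empty(A) -> (A=0 B=0 C=0)
  2. fill(B) -> (A=0 B=10 C=0)
  3. fill(C) -> (A=0 B=10 C=11)
Reached target in 3 moves.

Answer: 3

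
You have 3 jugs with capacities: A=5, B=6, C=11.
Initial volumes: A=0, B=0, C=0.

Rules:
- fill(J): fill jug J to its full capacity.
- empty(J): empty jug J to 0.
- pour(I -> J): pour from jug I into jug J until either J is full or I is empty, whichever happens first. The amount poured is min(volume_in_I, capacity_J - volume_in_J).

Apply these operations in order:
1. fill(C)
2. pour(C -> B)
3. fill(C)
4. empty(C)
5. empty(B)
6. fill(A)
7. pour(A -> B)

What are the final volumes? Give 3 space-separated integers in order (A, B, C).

Step 1: fill(C) -> (A=0 B=0 C=11)
Step 2: pour(C -> B) -> (A=0 B=6 C=5)
Step 3: fill(C) -> (A=0 B=6 C=11)
Step 4: empty(C) -> (A=0 B=6 C=0)
Step 5: empty(B) -> (A=0 B=0 C=0)
Step 6: fill(A) -> (A=5 B=0 C=0)
Step 7: pour(A -> B) -> (A=0 B=5 C=0)

Answer: 0 5 0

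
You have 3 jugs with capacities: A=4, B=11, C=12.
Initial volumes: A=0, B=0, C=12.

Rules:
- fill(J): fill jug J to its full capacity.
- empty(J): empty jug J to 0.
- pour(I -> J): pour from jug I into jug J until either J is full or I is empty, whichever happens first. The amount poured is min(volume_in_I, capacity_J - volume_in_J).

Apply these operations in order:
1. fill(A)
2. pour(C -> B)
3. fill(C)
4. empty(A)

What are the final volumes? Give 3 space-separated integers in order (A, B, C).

Step 1: fill(A) -> (A=4 B=0 C=12)
Step 2: pour(C -> B) -> (A=4 B=11 C=1)
Step 3: fill(C) -> (A=4 B=11 C=12)
Step 4: empty(A) -> (A=0 B=11 C=12)

Answer: 0 11 12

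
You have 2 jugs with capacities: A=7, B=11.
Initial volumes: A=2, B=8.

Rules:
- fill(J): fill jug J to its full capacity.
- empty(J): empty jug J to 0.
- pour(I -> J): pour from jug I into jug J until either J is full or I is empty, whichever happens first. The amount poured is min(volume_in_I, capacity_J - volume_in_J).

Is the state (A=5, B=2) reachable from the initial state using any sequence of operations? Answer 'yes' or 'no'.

Answer: no

Derivation:
BFS explored all 37 reachable states.
Reachable set includes: (0,0), (0,1), (0,2), (0,3), (0,4), (0,5), (0,6), (0,7), (0,8), (0,9), (0,10), (0,11) ...
Target (A=5, B=2) not in reachable set → no.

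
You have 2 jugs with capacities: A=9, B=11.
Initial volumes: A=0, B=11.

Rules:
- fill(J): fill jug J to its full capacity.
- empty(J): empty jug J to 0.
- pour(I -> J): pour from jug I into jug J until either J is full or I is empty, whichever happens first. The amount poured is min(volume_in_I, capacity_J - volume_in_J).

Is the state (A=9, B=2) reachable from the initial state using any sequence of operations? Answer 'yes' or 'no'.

BFS from (A=0, B=11):
  1. pour(B -> A) -> (A=9 B=2)
Target reached → yes.

Answer: yes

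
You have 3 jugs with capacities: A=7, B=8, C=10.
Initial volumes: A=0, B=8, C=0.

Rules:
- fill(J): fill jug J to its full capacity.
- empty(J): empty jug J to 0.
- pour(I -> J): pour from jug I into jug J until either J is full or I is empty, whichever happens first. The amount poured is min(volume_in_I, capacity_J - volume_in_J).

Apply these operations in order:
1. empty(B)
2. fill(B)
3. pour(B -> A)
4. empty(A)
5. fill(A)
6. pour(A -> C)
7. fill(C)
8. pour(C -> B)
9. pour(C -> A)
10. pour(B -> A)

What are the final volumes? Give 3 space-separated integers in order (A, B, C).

Answer: 7 4 0

Derivation:
Step 1: empty(B) -> (A=0 B=0 C=0)
Step 2: fill(B) -> (A=0 B=8 C=0)
Step 3: pour(B -> A) -> (A=7 B=1 C=0)
Step 4: empty(A) -> (A=0 B=1 C=0)
Step 5: fill(A) -> (A=7 B=1 C=0)
Step 6: pour(A -> C) -> (A=0 B=1 C=7)
Step 7: fill(C) -> (A=0 B=1 C=10)
Step 8: pour(C -> B) -> (A=0 B=8 C=3)
Step 9: pour(C -> A) -> (A=3 B=8 C=0)
Step 10: pour(B -> A) -> (A=7 B=4 C=0)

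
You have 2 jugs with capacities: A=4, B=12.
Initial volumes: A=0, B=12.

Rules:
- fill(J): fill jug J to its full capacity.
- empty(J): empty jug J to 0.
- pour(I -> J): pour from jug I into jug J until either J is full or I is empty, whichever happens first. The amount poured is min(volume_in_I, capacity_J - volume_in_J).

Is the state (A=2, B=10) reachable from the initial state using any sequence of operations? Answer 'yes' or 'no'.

BFS explored all 8 reachable states.
Reachable set includes: (0,0), (0,4), (0,8), (0,12), (4,0), (4,4), (4,8), (4,12)
Target (A=2, B=10) not in reachable set → no.

Answer: no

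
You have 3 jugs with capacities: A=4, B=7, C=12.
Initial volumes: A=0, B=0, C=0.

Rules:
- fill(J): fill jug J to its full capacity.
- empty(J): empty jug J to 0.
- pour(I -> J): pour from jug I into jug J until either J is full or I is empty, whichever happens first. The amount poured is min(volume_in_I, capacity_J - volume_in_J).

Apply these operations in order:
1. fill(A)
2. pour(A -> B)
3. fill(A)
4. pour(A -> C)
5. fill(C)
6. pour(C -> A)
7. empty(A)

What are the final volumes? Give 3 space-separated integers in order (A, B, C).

Answer: 0 4 8

Derivation:
Step 1: fill(A) -> (A=4 B=0 C=0)
Step 2: pour(A -> B) -> (A=0 B=4 C=0)
Step 3: fill(A) -> (A=4 B=4 C=0)
Step 4: pour(A -> C) -> (A=0 B=4 C=4)
Step 5: fill(C) -> (A=0 B=4 C=12)
Step 6: pour(C -> A) -> (A=4 B=4 C=8)
Step 7: empty(A) -> (A=0 B=4 C=8)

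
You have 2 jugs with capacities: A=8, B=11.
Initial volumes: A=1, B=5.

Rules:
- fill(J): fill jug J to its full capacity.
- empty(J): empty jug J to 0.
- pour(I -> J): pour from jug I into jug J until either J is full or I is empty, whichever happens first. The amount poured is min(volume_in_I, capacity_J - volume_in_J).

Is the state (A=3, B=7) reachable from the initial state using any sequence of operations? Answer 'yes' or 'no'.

BFS explored all 39 reachable states.
Reachable set includes: (0,0), (0,1), (0,2), (0,3), (0,4), (0,5), (0,6), (0,7), (0,8), (0,9), (0,10), (0,11) ...
Target (A=3, B=7) not in reachable set → no.

Answer: no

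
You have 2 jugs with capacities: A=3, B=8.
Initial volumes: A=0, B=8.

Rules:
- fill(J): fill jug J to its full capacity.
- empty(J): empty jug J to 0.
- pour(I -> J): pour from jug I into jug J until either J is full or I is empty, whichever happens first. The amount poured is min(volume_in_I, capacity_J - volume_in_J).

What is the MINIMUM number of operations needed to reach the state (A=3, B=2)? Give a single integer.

Answer: 3

Derivation:
BFS from (A=0, B=8). One shortest path:
  1. pour(B -> A) -> (A=3 B=5)
  2. empty(A) -> (A=0 B=5)
  3. pour(B -> A) -> (A=3 B=2)
Reached target in 3 moves.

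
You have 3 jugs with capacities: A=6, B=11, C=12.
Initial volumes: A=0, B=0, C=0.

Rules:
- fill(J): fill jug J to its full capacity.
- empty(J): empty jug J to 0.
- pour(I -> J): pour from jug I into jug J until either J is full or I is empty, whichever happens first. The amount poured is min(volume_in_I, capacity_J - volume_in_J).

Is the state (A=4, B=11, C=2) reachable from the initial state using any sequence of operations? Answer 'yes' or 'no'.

BFS from (A=0, B=0, C=0):
  1. fill(B) -> (A=0 B=11 C=0)
  2. pour(B -> A) -> (A=6 B=5 C=0)
  3. empty(A) -> (A=0 B=5 C=0)
  4. pour(B -> A) -> (A=5 B=0 C=0)
  5. fill(B) -> (A=5 B=11 C=0)
  6. pour(B -> C) -> (A=5 B=0 C=11)
  7. pour(A -> C) -> (A=4 B=0 C=12)
  8. pour(C -> B) -> (A=4 B=11 C=1)
  9. empty(B) -> (A=4 B=0 C=1)
  10. pour(C -> B) -> (A=4 B=1 C=0)
  11. fill(C) -> (A=4 B=1 C=12)
  12. pour(C -> B) -> (A=4 B=11 C=2)
Target reached → yes.

Answer: yes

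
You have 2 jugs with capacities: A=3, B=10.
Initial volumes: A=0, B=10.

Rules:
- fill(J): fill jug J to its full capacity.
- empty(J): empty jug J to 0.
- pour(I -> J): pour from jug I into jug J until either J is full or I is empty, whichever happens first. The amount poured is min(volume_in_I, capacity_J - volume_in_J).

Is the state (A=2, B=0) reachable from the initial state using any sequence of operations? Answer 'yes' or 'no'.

Answer: yes

Derivation:
BFS from (A=0, B=10):
  1. fill(A) -> (A=3 B=10)
  2. empty(B) -> (A=3 B=0)
  3. pour(A -> B) -> (A=0 B=3)
  4. fill(A) -> (A=3 B=3)
  5. pour(A -> B) -> (A=0 B=6)
  6. fill(A) -> (A=3 B=6)
  7. pour(A -> B) -> (A=0 B=9)
  8. fill(A) -> (A=3 B=9)
  9. pour(A -> B) -> (A=2 B=10)
  10. empty(B) -> (A=2 B=0)
Target reached → yes.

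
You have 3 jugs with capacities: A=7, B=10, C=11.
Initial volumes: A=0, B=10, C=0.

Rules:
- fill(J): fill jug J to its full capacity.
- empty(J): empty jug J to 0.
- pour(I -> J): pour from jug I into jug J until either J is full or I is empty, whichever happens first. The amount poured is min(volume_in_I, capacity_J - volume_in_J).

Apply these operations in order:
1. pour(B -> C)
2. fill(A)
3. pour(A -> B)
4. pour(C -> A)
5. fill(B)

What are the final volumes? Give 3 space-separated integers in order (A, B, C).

Step 1: pour(B -> C) -> (A=0 B=0 C=10)
Step 2: fill(A) -> (A=7 B=0 C=10)
Step 3: pour(A -> B) -> (A=0 B=7 C=10)
Step 4: pour(C -> A) -> (A=7 B=7 C=3)
Step 5: fill(B) -> (A=7 B=10 C=3)

Answer: 7 10 3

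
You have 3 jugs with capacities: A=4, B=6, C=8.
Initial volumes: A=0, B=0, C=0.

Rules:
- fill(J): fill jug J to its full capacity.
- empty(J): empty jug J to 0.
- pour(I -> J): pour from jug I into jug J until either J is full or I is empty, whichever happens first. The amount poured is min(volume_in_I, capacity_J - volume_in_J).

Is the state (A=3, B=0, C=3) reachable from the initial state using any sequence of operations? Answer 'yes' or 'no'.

Answer: no

Derivation:
BFS explored all 54 reachable states.
Reachable set includes: (0,0,0), (0,0,2), (0,0,4), (0,0,6), (0,0,8), (0,2,0), (0,2,2), (0,2,4), (0,2,6), (0,2,8), (0,4,0), (0,4,2) ...
Target (A=3, B=0, C=3) not in reachable set → no.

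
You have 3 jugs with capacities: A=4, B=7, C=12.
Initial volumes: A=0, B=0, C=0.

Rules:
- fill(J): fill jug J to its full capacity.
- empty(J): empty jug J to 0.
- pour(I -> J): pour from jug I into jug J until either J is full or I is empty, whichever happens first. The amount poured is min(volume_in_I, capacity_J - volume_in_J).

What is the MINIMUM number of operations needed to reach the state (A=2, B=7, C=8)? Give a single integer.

Answer: 7

Derivation:
BFS from (A=0, B=0, C=0). One shortest path:
  1. fill(C) -> (A=0 B=0 C=12)
  2. pour(C -> B) -> (A=0 B=7 C=5)
  3. empty(B) -> (A=0 B=0 C=5)
  4. pour(C -> B) -> (A=0 B=5 C=0)
  5. fill(C) -> (A=0 B=5 C=12)
  6. pour(C -> A) -> (A=4 B=5 C=8)
  7. pour(A -> B) -> (A=2 B=7 C=8)
Reached target in 7 moves.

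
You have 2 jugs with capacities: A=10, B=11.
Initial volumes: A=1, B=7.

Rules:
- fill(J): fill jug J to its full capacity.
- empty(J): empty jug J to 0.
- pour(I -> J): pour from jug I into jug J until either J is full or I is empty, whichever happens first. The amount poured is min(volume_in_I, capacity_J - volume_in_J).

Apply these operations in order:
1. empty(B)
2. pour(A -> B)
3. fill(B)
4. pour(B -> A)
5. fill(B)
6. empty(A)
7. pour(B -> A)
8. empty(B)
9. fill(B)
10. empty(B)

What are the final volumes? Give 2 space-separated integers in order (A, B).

Step 1: empty(B) -> (A=1 B=0)
Step 2: pour(A -> B) -> (A=0 B=1)
Step 3: fill(B) -> (A=0 B=11)
Step 4: pour(B -> A) -> (A=10 B=1)
Step 5: fill(B) -> (A=10 B=11)
Step 6: empty(A) -> (A=0 B=11)
Step 7: pour(B -> A) -> (A=10 B=1)
Step 8: empty(B) -> (A=10 B=0)
Step 9: fill(B) -> (A=10 B=11)
Step 10: empty(B) -> (A=10 B=0)

Answer: 10 0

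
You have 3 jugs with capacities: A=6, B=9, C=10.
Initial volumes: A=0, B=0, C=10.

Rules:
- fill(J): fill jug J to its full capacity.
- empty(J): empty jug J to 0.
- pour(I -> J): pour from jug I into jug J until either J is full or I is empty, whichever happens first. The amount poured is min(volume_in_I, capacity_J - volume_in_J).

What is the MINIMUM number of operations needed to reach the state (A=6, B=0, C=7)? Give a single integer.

Answer: 5

Derivation:
BFS from (A=0, B=0, C=10). One shortest path:
  1. fill(A) -> (A=6 B=0 C=10)
  2. pour(A -> B) -> (A=0 B=6 C=10)
  3. fill(A) -> (A=6 B=6 C=10)
  4. pour(C -> B) -> (A=6 B=9 C=7)
  5. empty(B) -> (A=6 B=0 C=7)
Reached target in 5 moves.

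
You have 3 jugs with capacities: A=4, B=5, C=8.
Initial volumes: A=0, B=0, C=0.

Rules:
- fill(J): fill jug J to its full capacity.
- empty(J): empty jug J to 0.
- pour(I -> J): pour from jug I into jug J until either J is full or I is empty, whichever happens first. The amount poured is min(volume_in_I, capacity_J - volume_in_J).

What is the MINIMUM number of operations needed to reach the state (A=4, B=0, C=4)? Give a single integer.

BFS from (A=0, B=0, C=0). One shortest path:
  1. fill(C) -> (A=0 B=0 C=8)
  2. pour(C -> A) -> (A=4 B=0 C=4)
Reached target in 2 moves.

Answer: 2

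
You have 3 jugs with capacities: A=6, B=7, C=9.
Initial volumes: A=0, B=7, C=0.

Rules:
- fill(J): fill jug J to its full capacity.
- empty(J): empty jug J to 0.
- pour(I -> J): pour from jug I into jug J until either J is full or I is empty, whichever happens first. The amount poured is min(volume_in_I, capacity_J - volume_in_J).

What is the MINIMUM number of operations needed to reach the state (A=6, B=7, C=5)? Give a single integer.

Answer: 6

Derivation:
BFS from (A=0, B=7, C=0). One shortest path:
  1. empty(B) -> (A=0 B=0 C=0)
  2. fill(C) -> (A=0 B=0 C=9)
  3. pour(C -> A) -> (A=6 B=0 C=3)
  4. pour(C -> B) -> (A=6 B=3 C=0)
  5. fill(C) -> (A=6 B=3 C=9)
  6. pour(C -> B) -> (A=6 B=7 C=5)
Reached target in 6 moves.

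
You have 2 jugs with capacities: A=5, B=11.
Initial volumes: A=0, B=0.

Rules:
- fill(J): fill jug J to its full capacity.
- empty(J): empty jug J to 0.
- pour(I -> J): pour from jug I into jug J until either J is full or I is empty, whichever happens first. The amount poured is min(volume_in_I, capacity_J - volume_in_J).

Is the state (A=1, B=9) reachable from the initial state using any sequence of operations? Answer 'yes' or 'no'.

BFS explored all 32 reachable states.
Reachable set includes: (0,0), (0,1), (0,2), (0,3), (0,4), (0,5), (0,6), (0,7), (0,8), (0,9), (0,10), (0,11) ...
Target (A=1, B=9) not in reachable set → no.

Answer: no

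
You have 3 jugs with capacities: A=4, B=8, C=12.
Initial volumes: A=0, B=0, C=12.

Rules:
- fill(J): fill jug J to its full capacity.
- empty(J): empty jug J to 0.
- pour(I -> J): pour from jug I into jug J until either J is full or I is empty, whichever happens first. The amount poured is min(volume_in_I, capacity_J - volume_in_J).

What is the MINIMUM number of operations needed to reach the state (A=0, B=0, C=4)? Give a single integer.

BFS from (A=0, B=0, C=12). One shortest path:
  1. pour(C -> B) -> (A=0 B=8 C=4)
  2. empty(B) -> (A=0 B=0 C=4)
Reached target in 2 moves.

Answer: 2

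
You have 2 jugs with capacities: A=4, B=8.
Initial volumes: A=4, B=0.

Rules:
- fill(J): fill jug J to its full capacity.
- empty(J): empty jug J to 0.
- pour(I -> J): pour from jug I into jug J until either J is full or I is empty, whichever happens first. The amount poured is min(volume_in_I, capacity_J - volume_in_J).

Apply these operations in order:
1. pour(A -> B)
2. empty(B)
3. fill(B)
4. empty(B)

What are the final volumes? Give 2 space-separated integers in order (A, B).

Step 1: pour(A -> B) -> (A=0 B=4)
Step 2: empty(B) -> (A=0 B=0)
Step 3: fill(B) -> (A=0 B=8)
Step 4: empty(B) -> (A=0 B=0)

Answer: 0 0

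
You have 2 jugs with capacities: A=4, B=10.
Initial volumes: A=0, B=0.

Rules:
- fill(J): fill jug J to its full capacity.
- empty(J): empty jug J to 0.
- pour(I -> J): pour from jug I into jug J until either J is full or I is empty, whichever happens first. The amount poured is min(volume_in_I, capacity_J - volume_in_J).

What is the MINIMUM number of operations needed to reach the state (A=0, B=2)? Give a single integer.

BFS from (A=0, B=0). One shortest path:
  1. fill(B) -> (A=0 B=10)
  2. pour(B -> A) -> (A=4 B=6)
  3. empty(A) -> (A=0 B=6)
  4. pour(B -> A) -> (A=4 B=2)
  5. empty(A) -> (A=0 B=2)
Reached target in 5 moves.

Answer: 5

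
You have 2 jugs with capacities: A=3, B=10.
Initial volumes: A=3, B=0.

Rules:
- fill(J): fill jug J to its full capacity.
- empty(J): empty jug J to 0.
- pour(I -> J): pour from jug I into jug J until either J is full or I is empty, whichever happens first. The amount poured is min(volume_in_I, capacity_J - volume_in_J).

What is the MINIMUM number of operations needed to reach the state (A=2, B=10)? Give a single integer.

Answer: 7

Derivation:
BFS from (A=3, B=0). One shortest path:
  1. pour(A -> B) -> (A=0 B=3)
  2. fill(A) -> (A=3 B=3)
  3. pour(A -> B) -> (A=0 B=6)
  4. fill(A) -> (A=3 B=6)
  5. pour(A -> B) -> (A=0 B=9)
  6. fill(A) -> (A=3 B=9)
  7. pour(A -> B) -> (A=2 B=10)
Reached target in 7 moves.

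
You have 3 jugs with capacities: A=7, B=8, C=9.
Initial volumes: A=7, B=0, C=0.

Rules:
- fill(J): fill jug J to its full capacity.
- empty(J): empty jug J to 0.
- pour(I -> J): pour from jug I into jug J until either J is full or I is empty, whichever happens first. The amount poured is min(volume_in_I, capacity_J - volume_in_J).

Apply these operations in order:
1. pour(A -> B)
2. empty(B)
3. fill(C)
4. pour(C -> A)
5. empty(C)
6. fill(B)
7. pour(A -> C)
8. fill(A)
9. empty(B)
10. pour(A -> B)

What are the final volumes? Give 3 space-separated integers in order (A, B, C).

Step 1: pour(A -> B) -> (A=0 B=7 C=0)
Step 2: empty(B) -> (A=0 B=0 C=0)
Step 3: fill(C) -> (A=0 B=0 C=9)
Step 4: pour(C -> A) -> (A=7 B=0 C=2)
Step 5: empty(C) -> (A=7 B=0 C=0)
Step 6: fill(B) -> (A=7 B=8 C=0)
Step 7: pour(A -> C) -> (A=0 B=8 C=7)
Step 8: fill(A) -> (A=7 B=8 C=7)
Step 9: empty(B) -> (A=7 B=0 C=7)
Step 10: pour(A -> B) -> (A=0 B=7 C=7)

Answer: 0 7 7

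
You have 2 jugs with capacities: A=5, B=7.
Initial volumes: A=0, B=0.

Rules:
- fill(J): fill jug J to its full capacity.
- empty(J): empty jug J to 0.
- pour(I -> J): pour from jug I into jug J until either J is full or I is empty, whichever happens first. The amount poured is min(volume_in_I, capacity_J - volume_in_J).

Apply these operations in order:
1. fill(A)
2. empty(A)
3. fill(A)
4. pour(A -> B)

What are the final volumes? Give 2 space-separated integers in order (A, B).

Answer: 0 5

Derivation:
Step 1: fill(A) -> (A=5 B=0)
Step 2: empty(A) -> (A=0 B=0)
Step 3: fill(A) -> (A=5 B=0)
Step 4: pour(A -> B) -> (A=0 B=5)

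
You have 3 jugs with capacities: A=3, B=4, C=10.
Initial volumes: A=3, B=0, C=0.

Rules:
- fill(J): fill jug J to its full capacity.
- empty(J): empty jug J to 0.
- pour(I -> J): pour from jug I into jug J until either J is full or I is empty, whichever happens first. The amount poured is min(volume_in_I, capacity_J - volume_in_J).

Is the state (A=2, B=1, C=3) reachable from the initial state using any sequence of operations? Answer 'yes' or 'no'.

Answer: no

Derivation:
BFS explored all 166 reachable states.
Reachable set includes: (0,0,0), (0,0,1), (0,0,2), (0,0,3), (0,0,4), (0,0,5), (0,0,6), (0,0,7), (0,0,8), (0,0,9), (0,0,10), (0,1,0) ...
Target (A=2, B=1, C=3) not in reachable set → no.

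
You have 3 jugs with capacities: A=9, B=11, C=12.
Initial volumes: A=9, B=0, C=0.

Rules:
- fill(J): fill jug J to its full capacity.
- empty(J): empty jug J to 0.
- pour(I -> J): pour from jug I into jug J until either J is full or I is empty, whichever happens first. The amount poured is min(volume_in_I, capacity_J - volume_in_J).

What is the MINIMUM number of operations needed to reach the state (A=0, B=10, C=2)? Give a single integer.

Answer: 8

Derivation:
BFS from (A=9, B=0, C=0). One shortest path:
  1. empty(A) -> (A=0 B=0 C=0)
  2. fill(C) -> (A=0 B=0 C=12)
  3. pour(C -> B) -> (A=0 B=11 C=1)
  4. pour(B -> A) -> (A=9 B=2 C=1)
  5. pour(A -> C) -> (A=0 B=2 C=10)
  6. pour(B -> A) -> (A=2 B=0 C=10)
  7. pour(C -> B) -> (A=2 B=10 C=0)
  8. pour(A -> C) -> (A=0 B=10 C=2)
Reached target in 8 moves.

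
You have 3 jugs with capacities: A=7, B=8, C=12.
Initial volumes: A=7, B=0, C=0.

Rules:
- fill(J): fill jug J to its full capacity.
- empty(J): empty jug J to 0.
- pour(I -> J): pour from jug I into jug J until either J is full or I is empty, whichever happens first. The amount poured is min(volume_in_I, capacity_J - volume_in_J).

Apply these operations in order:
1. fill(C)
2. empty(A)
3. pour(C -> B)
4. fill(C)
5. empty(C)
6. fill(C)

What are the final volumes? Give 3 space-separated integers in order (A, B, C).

Step 1: fill(C) -> (A=7 B=0 C=12)
Step 2: empty(A) -> (A=0 B=0 C=12)
Step 3: pour(C -> B) -> (A=0 B=8 C=4)
Step 4: fill(C) -> (A=0 B=8 C=12)
Step 5: empty(C) -> (A=0 B=8 C=0)
Step 6: fill(C) -> (A=0 B=8 C=12)

Answer: 0 8 12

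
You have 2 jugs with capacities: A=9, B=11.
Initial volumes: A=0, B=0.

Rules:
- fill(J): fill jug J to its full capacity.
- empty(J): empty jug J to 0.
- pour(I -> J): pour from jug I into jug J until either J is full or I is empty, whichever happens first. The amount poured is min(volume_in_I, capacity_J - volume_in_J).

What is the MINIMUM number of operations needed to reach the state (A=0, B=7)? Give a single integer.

BFS from (A=0, B=0). One shortest path:
  1. fill(A) -> (A=9 B=0)
  2. pour(A -> B) -> (A=0 B=9)
  3. fill(A) -> (A=9 B=9)
  4. pour(A -> B) -> (A=7 B=11)
  5. empty(B) -> (A=7 B=0)
  6. pour(A -> B) -> (A=0 B=7)
Reached target in 6 moves.

Answer: 6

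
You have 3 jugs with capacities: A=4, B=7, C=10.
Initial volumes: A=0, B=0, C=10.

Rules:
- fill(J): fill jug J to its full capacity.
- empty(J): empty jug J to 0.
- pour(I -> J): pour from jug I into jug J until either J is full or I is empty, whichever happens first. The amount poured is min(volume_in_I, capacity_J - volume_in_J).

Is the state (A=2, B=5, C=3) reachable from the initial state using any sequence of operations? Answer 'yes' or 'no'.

Answer: no

Derivation:
BFS explored all 278 reachable states.
Reachable set includes: (0,0,0), (0,0,1), (0,0,2), (0,0,3), (0,0,4), (0,0,5), (0,0,6), (0,0,7), (0,0,8), (0,0,9), (0,0,10), (0,1,0) ...
Target (A=2, B=5, C=3) not in reachable set → no.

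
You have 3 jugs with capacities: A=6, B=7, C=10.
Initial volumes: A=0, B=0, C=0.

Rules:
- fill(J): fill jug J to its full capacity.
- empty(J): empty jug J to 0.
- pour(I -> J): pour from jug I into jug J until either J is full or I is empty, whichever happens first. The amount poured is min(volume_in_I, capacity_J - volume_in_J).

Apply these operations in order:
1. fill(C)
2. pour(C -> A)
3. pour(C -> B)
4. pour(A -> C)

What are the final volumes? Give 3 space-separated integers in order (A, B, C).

Answer: 0 4 6

Derivation:
Step 1: fill(C) -> (A=0 B=0 C=10)
Step 2: pour(C -> A) -> (A=6 B=0 C=4)
Step 3: pour(C -> B) -> (A=6 B=4 C=0)
Step 4: pour(A -> C) -> (A=0 B=4 C=6)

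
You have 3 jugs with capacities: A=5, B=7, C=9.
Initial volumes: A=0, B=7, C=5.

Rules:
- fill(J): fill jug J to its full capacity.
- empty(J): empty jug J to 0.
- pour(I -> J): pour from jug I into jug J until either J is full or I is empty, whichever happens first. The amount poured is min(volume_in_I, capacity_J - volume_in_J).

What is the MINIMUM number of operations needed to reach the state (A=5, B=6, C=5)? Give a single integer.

BFS from (A=0, B=7, C=5). One shortest path:
  1. fill(C) -> (A=0 B=7 C=9)
  2. pour(B -> A) -> (A=5 B=2 C=9)
  3. empty(A) -> (A=0 B=2 C=9)
  4. pour(C -> A) -> (A=5 B=2 C=4)
  5. pour(C -> B) -> (A=5 B=6 C=0)
  6. pour(A -> C) -> (A=0 B=6 C=5)
  7. fill(A) -> (A=5 B=6 C=5)
Reached target in 7 moves.

Answer: 7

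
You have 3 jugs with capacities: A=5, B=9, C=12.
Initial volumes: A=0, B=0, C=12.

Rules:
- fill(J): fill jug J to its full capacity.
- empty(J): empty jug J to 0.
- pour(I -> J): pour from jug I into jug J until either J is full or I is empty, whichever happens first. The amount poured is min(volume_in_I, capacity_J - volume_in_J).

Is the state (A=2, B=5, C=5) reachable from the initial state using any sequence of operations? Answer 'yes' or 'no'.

BFS explored all 428 reachable states.
Reachable set includes: (0,0,0), (0,0,1), (0,0,2), (0,0,3), (0,0,4), (0,0,5), (0,0,6), (0,0,7), (0,0,8), (0,0,9), (0,0,10), (0,0,11) ...
Target (A=2, B=5, C=5) not in reachable set → no.

Answer: no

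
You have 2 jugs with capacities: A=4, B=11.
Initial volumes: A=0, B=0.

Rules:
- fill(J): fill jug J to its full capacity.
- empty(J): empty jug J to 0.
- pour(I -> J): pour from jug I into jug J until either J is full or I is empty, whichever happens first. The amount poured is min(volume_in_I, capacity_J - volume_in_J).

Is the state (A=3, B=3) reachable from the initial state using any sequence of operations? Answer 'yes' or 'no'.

Answer: no

Derivation:
BFS explored all 30 reachable states.
Reachable set includes: (0,0), (0,1), (0,2), (0,3), (0,4), (0,5), (0,6), (0,7), (0,8), (0,9), (0,10), (0,11) ...
Target (A=3, B=3) not in reachable set → no.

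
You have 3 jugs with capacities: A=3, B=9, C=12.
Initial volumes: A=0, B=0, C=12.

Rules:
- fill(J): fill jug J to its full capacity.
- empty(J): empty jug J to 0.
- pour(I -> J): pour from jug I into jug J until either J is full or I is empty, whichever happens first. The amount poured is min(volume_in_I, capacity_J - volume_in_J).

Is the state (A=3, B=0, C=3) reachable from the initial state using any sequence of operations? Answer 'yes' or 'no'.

Answer: yes

Derivation:
BFS from (A=0, B=0, C=12):
  1. fill(A) -> (A=3 B=0 C=12)
  2. pour(C -> B) -> (A=3 B=9 C=3)
  3. empty(B) -> (A=3 B=0 C=3)
Target reached → yes.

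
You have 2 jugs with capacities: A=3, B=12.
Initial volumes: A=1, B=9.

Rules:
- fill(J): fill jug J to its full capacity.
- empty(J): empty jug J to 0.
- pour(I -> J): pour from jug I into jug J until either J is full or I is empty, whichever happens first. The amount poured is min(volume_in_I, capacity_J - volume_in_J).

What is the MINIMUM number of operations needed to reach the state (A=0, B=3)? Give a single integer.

BFS from (A=1, B=9). One shortest path:
  1. fill(A) -> (A=3 B=9)
  2. empty(B) -> (A=3 B=0)
  3. pour(A -> B) -> (A=0 B=3)
Reached target in 3 moves.

Answer: 3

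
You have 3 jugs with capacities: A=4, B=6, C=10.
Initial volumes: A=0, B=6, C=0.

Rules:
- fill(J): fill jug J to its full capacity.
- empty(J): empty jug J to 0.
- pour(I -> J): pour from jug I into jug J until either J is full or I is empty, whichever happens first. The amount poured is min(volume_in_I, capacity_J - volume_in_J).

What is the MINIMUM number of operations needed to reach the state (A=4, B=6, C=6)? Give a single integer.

Answer: 2

Derivation:
BFS from (A=0, B=6, C=0). One shortest path:
  1. fill(C) -> (A=0 B=6 C=10)
  2. pour(C -> A) -> (A=4 B=6 C=6)
Reached target in 2 moves.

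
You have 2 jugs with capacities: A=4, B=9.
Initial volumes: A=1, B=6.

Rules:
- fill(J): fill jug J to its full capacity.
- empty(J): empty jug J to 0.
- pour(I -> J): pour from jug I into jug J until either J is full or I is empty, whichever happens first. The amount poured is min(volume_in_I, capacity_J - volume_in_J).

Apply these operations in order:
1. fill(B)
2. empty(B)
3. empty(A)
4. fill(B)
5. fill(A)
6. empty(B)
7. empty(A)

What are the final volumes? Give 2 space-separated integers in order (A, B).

Answer: 0 0

Derivation:
Step 1: fill(B) -> (A=1 B=9)
Step 2: empty(B) -> (A=1 B=0)
Step 3: empty(A) -> (A=0 B=0)
Step 4: fill(B) -> (A=0 B=9)
Step 5: fill(A) -> (A=4 B=9)
Step 6: empty(B) -> (A=4 B=0)
Step 7: empty(A) -> (A=0 B=0)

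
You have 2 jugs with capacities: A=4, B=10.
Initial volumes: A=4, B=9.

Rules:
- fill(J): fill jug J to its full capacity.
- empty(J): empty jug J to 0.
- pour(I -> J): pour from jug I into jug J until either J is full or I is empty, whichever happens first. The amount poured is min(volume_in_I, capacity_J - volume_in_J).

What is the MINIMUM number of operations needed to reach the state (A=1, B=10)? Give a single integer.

BFS from (A=4, B=9). One shortest path:
  1. empty(A) -> (A=0 B=9)
  2. pour(B -> A) -> (A=4 B=5)
  3. empty(A) -> (A=0 B=5)
  4. pour(B -> A) -> (A=4 B=1)
  5. empty(A) -> (A=0 B=1)
  6. pour(B -> A) -> (A=1 B=0)
  7. fill(B) -> (A=1 B=10)
Reached target in 7 moves.

Answer: 7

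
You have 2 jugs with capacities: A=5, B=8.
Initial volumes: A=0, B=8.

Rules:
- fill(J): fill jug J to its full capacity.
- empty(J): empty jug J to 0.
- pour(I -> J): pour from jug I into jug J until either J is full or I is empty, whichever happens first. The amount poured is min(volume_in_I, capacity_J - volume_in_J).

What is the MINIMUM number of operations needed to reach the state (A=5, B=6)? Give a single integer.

Answer: 5

Derivation:
BFS from (A=0, B=8). One shortest path:
  1. pour(B -> A) -> (A=5 B=3)
  2. empty(A) -> (A=0 B=3)
  3. pour(B -> A) -> (A=3 B=0)
  4. fill(B) -> (A=3 B=8)
  5. pour(B -> A) -> (A=5 B=6)
Reached target in 5 moves.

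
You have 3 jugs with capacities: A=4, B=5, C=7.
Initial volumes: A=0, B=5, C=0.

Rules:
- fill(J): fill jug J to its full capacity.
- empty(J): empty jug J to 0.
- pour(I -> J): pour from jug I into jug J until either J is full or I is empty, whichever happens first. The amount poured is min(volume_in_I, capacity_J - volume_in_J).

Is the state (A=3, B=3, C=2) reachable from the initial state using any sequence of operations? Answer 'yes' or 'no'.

Answer: no

Derivation:
BFS explored all 168 reachable states.
Reachable set includes: (0,0,0), (0,0,1), (0,0,2), (0,0,3), (0,0,4), (0,0,5), (0,0,6), (0,0,7), (0,1,0), (0,1,1), (0,1,2), (0,1,3) ...
Target (A=3, B=3, C=2) not in reachable set → no.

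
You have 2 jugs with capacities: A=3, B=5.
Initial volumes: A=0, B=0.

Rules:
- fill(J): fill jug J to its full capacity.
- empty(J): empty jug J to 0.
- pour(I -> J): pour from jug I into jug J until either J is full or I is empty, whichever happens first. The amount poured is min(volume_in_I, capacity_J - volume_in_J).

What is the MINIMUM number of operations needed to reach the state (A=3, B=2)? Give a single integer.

BFS from (A=0, B=0). One shortest path:
  1. fill(B) -> (A=0 B=5)
  2. pour(B -> A) -> (A=3 B=2)
Reached target in 2 moves.

Answer: 2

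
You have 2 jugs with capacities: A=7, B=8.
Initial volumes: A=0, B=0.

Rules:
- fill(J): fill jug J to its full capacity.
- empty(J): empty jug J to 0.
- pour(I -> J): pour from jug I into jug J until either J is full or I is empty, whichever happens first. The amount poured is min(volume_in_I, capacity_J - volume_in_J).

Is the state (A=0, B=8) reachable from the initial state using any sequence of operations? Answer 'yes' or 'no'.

BFS from (A=0, B=0):
  1. fill(B) -> (A=0 B=8)
Target reached → yes.

Answer: yes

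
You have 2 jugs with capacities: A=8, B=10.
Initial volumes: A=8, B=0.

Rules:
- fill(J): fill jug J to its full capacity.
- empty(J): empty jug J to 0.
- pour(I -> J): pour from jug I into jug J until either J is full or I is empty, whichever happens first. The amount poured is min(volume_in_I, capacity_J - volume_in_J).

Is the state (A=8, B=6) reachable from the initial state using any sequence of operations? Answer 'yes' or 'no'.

BFS from (A=8, B=0):
  1. pour(A -> B) -> (A=0 B=8)
  2. fill(A) -> (A=8 B=8)
  3. pour(A -> B) -> (A=6 B=10)
  4. empty(B) -> (A=6 B=0)
  5. pour(A -> B) -> (A=0 B=6)
  6. fill(A) -> (A=8 B=6)
Target reached → yes.

Answer: yes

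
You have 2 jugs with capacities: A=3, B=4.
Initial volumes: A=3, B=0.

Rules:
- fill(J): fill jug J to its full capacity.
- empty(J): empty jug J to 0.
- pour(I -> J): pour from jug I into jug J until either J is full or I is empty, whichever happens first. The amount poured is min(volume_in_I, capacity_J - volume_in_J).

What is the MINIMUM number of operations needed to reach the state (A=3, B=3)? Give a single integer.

BFS from (A=3, B=0). One shortest path:
  1. pour(A -> B) -> (A=0 B=3)
  2. fill(A) -> (A=3 B=3)
Reached target in 2 moves.

Answer: 2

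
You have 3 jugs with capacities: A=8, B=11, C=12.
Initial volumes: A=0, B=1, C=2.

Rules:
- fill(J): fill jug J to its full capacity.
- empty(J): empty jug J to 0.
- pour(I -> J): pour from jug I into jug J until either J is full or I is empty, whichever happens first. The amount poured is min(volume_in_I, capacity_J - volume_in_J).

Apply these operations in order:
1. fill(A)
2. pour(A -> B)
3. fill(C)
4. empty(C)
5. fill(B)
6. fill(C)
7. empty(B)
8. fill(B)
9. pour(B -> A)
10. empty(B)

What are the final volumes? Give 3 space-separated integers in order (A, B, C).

Answer: 8 0 12

Derivation:
Step 1: fill(A) -> (A=8 B=1 C=2)
Step 2: pour(A -> B) -> (A=0 B=9 C=2)
Step 3: fill(C) -> (A=0 B=9 C=12)
Step 4: empty(C) -> (A=0 B=9 C=0)
Step 5: fill(B) -> (A=0 B=11 C=0)
Step 6: fill(C) -> (A=0 B=11 C=12)
Step 7: empty(B) -> (A=0 B=0 C=12)
Step 8: fill(B) -> (A=0 B=11 C=12)
Step 9: pour(B -> A) -> (A=8 B=3 C=12)
Step 10: empty(B) -> (A=8 B=0 C=12)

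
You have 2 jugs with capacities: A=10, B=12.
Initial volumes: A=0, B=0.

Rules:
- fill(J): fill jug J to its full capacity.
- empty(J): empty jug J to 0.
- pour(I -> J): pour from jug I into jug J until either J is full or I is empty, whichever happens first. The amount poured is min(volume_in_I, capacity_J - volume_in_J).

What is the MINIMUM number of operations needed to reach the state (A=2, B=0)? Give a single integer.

BFS from (A=0, B=0). One shortest path:
  1. fill(B) -> (A=0 B=12)
  2. pour(B -> A) -> (A=10 B=2)
  3. empty(A) -> (A=0 B=2)
  4. pour(B -> A) -> (A=2 B=0)
Reached target in 4 moves.

Answer: 4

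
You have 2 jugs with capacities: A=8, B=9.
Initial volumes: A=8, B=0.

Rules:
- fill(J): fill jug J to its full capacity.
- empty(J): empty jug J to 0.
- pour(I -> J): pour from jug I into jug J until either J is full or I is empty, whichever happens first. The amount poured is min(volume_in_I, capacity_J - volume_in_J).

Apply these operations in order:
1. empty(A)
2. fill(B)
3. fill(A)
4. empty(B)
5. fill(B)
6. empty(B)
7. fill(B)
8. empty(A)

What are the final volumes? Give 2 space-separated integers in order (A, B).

Step 1: empty(A) -> (A=0 B=0)
Step 2: fill(B) -> (A=0 B=9)
Step 3: fill(A) -> (A=8 B=9)
Step 4: empty(B) -> (A=8 B=0)
Step 5: fill(B) -> (A=8 B=9)
Step 6: empty(B) -> (A=8 B=0)
Step 7: fill(B) -> (A=8 B=9)
Step 8: empty(A) -> (A=0 B=9)

Answer: 0 9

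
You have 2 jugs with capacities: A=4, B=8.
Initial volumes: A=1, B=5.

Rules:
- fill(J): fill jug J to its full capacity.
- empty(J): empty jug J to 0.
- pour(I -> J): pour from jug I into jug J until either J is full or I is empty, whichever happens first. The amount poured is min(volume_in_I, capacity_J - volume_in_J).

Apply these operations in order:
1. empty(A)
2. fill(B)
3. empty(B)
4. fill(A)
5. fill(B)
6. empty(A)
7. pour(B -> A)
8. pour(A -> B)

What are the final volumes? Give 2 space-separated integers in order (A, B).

Answer: 0 8

Derivation:
Step 1: empty(A) -> (A=0 B=5)
Step 2: fill(B) -> (A=0 B=8)
Step 3: empty(B) -> (A=0 B=0)
Step 4: fill(A) -> (A=4 B=0)
Step 5: fill(B) -> (A=4 B=8)
Step 6: empty(A) -> (A=0 B=8)
Step 7: pour(B -> A) -> (A=4 B=4)
Step 8: pour(A -> B) -> (A=0 B=8)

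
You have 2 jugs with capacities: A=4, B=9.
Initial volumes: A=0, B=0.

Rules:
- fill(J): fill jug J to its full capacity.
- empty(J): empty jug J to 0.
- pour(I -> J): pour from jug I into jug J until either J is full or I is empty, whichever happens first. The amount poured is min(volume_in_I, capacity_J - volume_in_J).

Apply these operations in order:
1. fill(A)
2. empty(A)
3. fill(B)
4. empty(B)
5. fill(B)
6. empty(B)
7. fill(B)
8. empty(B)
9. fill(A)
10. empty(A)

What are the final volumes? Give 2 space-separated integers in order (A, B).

Step 1: fill(A) -> (A=4 B=0)
Step 2: empty(A) -> (A=0 B=0)
Step 3: fill(B) -> (A=0 B=9)
Step 4: empty(B) -> (A=0 B=0)
Step 5: fill(B) -> (A=0 B=9)
Step 6: empty(B) -> (A=0 B=0)
Step 7: fill(B) -> (A=0 B=9)
Step 8: empty(B) -> (A=0 B=0)
Step 9: fill(A) -> (A=4 B=0)
Step 10: empty(A) -> (A=0 B=0)

Answer: 0 0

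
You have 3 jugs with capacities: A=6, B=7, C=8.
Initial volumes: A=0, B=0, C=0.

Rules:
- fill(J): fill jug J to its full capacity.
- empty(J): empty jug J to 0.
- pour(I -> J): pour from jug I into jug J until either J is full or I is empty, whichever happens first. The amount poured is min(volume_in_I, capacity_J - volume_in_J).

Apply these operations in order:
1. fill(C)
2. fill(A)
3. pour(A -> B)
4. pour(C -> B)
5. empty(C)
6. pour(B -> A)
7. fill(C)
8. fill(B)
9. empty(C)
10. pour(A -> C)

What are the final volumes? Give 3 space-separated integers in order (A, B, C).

Step 1: fill(C) -> (A=0 B=0 C=8)
Step 2: fill(A) -> (A=6 B=0 C=8)
Step 3: pour(A -> B) -> (A=0 B=6 C=8)
Step 4: pour(C -> B) -> (A=0 B=7 C=7)
Step 5: empty(C) -> (A=0 B=7 C=0)
Step 6: pour(B -> A) -> (A=6 B=1 C=0)
Step 7: fill(C) -> (A=6 B=1 C=8)
Step 8: fill(B) -> (A=6 B=7 C=8)
Step 9: empty(C) -> (A=6 B=7 C=0)
Step 10: pour(A -> C) -> (A=0 B=7 C=6)

Answer: 0 7 6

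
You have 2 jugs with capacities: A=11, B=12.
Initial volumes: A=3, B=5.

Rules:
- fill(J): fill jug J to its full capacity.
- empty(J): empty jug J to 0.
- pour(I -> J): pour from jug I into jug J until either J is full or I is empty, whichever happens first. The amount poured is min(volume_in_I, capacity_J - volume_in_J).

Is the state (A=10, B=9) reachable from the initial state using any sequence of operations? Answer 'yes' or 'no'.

BFS explored all 47 reachable states.
Reachable set includes: (0,0), (0,1), (0,2), (0,3), (0,4), (0,5), (0,6), (0,7), (0,8), (0,9), (0,10), (0,11) ...
Target (A=10, B=9) not in reachable set → no.

Answer: no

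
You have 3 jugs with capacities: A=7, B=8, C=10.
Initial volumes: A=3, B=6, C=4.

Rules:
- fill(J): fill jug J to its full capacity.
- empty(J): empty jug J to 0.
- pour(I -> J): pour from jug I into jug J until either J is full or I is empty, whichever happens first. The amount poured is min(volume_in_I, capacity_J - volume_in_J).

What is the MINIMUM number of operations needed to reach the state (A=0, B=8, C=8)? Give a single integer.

BFS from (A=3, B=6, C=4). One shortest path:
  1. empty(A) -> (A=0 B=6 C=4)
  2. fill(C) -> (A=0 B=6 C=10)
  3. pour(C -> B) -> (A=0 B=8 C=8)
Reached target in 3 moves.

Answer: 3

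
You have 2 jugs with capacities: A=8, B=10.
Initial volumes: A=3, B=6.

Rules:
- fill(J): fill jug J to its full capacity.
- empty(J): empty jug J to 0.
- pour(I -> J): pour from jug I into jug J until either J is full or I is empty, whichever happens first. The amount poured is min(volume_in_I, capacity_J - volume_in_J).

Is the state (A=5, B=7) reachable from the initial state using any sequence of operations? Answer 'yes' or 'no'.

BFS explored all 37 reachable states.
Reachable set includes: (0,0), (0,1), (0,2), (0,3), (0,4), (0,5), (0,6), (0,7), (0,8), (0,9), (0,10), (1,0) ...
Target (A=5, B=7) not in reachable set → no.

Answer: no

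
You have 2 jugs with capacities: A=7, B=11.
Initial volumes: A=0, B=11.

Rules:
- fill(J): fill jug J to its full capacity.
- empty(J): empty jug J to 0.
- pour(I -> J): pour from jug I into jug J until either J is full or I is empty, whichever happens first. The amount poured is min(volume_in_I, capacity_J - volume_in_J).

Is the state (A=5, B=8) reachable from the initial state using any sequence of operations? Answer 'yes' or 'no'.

Answer: no

Derivation:
BFS explored all 36 reachable states.
Reachable set includes: (0,0), (0,1), (0,2), (0,3), (0,4), (0,5), (0,6), (0,7), (0,8), (0,9), (0,10), (0,11) ...
Target (A=5, B=8) not in reachable set → no.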